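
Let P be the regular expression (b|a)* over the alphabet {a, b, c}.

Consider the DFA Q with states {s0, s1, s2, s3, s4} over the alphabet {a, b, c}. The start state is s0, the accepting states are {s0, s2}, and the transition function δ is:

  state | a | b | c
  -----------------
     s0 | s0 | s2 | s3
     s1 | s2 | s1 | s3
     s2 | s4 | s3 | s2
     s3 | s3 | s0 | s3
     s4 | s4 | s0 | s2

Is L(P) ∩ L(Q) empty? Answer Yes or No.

No

The empty string ε is accepted by both P and Q.
Hence L(P) ∩ L(Q) ≠ ∅.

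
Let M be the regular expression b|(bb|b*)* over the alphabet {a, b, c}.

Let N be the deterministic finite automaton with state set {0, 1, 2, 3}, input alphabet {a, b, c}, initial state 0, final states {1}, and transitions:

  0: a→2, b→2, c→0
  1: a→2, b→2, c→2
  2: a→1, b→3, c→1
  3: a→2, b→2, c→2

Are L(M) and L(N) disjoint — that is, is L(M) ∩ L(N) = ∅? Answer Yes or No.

Yes

Converting the expression M to a DFA (subset construction, then merging equivalent states) gives the minimal DFA with states {m0, m1}, start state m0, accepting states {m0} and transitions m0: a→m1, b→m0, c→m1; m1: a→m1, b→m1, c→m1.
Exploring the product automaton M × N from the start pair (m0, 0), following both machines on each input symbol, reaches 7 state pairs: (m0, 0), (m1, 2), (m0, 2), (m1, 0), (m1, 1), (m1, 3), (m0, 3).
M accepts in {m0} and N accepts in {1}; no reachable pair has both components accepting, so no string drives both machines to acceptance simultaneously and L(M) ∩ L(N) = ∅.
So no string is accepted by both, and the intersection is empty.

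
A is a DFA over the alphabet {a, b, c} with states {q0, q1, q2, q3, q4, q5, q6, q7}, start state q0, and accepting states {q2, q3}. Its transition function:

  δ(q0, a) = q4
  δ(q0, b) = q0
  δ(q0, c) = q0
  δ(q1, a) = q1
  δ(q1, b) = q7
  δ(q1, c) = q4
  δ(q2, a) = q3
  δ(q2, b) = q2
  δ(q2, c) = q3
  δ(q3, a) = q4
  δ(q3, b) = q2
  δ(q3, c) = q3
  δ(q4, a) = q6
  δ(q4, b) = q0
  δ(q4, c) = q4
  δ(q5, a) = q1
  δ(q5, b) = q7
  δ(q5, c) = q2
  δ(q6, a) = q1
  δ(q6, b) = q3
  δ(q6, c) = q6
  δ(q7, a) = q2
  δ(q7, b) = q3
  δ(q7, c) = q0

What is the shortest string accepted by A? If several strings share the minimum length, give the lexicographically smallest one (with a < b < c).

A breadth-first search from q0 reaches an accepting state first via the path q0 → q4 → q6 → q3 on input aab.
No string of length < 3 is accepted (BFS exhausts all shorter strings without reaching an accepting state), and aab is the lexicographically least accepting string of length 3.

aab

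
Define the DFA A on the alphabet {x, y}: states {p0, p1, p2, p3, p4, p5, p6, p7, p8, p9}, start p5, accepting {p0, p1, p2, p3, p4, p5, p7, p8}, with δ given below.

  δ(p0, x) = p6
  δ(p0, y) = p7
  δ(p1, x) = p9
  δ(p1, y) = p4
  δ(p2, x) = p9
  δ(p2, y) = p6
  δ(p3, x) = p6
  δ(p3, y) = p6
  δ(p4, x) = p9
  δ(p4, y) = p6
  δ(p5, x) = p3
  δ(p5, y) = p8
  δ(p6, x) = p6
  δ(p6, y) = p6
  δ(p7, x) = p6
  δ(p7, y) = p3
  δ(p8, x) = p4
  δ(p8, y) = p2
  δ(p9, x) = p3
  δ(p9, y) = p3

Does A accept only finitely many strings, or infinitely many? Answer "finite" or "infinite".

finite

The useful states (reachable from p5 and able to reach an accepting state) are {p2, p3, p4, p5, p8, p9}.
Restricted to these states the transition graph has no cycle, so every accepting path has bounded length and L is finite.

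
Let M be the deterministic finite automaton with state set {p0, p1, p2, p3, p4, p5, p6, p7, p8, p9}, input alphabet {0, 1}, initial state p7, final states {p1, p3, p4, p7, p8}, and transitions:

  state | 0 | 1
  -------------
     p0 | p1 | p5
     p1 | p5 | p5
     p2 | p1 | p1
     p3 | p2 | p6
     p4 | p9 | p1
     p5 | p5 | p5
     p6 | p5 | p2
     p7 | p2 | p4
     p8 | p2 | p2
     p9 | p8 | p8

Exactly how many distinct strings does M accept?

The useful subgraph on states {p1, p2, p4, p7, p8, p9} is acyclic, so L(M) is finite; the longest accepting path visits 6 useful states, giving maximum string length 5.
Counting accepting paths from p7 by length: 1 of length 0, 1 of length 1, 3 of length 2, 2 of length 3, 8 of length 5. Total 15.

15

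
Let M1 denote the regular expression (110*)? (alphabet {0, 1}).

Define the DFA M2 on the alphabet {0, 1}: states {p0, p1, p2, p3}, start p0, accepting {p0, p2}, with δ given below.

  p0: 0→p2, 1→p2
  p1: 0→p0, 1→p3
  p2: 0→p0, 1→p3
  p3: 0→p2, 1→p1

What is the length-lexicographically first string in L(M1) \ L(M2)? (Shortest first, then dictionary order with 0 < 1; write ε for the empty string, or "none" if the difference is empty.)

11

The string 11 is accepted by M1 but not by M2.
No shorter string lies in the difference, and 11 is the lexicographically first length-2 string in L(M1) \ L(M2).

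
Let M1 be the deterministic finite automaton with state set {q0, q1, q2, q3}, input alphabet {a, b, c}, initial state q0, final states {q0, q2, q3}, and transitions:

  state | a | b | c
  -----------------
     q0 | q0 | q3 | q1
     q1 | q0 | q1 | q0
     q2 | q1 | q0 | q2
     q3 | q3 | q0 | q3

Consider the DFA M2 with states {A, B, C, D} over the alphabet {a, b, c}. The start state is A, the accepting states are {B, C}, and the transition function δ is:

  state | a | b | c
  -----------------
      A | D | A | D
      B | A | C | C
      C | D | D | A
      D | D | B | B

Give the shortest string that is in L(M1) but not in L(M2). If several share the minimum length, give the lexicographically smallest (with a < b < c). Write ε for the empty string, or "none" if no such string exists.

The empty string ε is accepted by M1 but not by M2.
Since ε is the unique shortest string, it is the required witness.

ε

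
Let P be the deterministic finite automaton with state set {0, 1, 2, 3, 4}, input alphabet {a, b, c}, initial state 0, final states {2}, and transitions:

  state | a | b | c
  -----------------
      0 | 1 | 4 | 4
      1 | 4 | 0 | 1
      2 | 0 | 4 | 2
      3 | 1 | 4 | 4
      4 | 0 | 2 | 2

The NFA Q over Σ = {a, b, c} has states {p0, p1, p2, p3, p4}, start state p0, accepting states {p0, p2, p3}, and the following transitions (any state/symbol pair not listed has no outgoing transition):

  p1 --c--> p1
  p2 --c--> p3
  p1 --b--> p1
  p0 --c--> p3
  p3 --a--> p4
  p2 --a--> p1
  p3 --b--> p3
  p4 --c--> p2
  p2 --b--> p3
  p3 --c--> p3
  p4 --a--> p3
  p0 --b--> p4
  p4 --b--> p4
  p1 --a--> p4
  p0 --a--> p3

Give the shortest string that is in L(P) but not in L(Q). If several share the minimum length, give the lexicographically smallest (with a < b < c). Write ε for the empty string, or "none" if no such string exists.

bb

The string bb is accepted by P but not by Q.
No shorter string lies in the difference, and bb is the lexicographically first length-2 string in L(P) \ L(Q).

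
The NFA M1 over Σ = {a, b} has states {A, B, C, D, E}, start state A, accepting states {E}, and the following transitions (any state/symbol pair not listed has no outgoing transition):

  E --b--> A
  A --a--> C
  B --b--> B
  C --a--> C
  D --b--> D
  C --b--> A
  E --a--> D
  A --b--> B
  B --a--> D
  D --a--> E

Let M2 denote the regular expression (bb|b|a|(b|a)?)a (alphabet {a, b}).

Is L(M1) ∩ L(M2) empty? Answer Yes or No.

Converting the expression M2 to a DFA (subset construction, then merging equivalent states) gives the minimal DFA with states {r0, r1, r2, r3, r4, r5}, start state r0, accepting states {r1, r3} and transitions r0: a→r1, b→r2; r1: a→r3, b→r4; r2: a→r3, b→r5; r3: a→r4, b→r4; r4: a→r4, b→r4; r5: a→r3, b→r4.
Exploring the product automaton M1 × M2 from the start pair (A, r0), following both machines on each input symbol, reaches 11 state pairs: (A, r0), (C, r1), (B, r2), (C, r3), (A, r4), (D, r3), (B, r5), (C, r4), (B, r4), (E, r4), (D, r4).
M1 accepts in {E} and M2 accepts in {r1, r3}; no reachable pair has both components accepting, so no string drives both machines to acceptance simultaneously and L(M1) ∩ L(M2) = ∅.
So no string is accepted by both, and the intersection is empty.

Yes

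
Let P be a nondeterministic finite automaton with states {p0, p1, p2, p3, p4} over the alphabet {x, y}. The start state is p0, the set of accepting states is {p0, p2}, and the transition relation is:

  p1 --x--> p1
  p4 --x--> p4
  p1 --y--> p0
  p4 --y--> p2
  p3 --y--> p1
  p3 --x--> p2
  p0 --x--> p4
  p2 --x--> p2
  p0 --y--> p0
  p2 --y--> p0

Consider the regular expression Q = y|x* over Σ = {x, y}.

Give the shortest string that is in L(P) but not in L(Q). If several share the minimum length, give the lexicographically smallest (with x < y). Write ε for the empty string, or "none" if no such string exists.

xy

The string xy is accepted by P but not by Q.
No shorter string lies in the difference, and xy is the lexicographically first length-2 string in L(P) \ L(Q).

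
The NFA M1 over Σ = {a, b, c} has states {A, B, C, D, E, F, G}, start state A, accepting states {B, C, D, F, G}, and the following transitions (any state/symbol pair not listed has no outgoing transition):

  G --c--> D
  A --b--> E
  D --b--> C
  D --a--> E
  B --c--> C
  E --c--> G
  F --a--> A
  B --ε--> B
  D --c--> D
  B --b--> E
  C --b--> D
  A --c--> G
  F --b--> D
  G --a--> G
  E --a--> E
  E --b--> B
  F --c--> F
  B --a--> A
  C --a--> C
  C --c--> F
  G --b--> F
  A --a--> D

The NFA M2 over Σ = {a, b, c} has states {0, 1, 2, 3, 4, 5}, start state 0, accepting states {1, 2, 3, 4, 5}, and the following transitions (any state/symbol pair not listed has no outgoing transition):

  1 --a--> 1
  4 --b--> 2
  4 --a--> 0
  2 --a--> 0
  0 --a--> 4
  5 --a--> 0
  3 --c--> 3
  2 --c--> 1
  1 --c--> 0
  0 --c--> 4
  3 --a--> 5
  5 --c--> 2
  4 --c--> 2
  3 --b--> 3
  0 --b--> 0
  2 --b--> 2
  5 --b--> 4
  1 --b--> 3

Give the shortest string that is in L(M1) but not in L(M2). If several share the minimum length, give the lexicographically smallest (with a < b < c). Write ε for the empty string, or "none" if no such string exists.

The string bb is accepted by M1 but not by M2.
No shorter string lies in the difference, and bb is the lexicographically first length-2 string in L(M1) \ L(M2).

bb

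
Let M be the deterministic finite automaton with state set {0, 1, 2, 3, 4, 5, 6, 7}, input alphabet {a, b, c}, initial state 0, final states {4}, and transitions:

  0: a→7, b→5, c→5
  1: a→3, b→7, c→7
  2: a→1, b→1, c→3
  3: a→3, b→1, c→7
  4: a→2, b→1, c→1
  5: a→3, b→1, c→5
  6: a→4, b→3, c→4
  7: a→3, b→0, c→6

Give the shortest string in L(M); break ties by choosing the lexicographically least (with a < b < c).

aca

A breadth-first search from 0 reaches an accepting state first via the path 0 → 7 → 6 → 4 on input aca.
No string of length < 3 is accepted (BFS exhausts all shorter strings without reaching an accepting state), and aca is the lexicographically least accepting string of length 3.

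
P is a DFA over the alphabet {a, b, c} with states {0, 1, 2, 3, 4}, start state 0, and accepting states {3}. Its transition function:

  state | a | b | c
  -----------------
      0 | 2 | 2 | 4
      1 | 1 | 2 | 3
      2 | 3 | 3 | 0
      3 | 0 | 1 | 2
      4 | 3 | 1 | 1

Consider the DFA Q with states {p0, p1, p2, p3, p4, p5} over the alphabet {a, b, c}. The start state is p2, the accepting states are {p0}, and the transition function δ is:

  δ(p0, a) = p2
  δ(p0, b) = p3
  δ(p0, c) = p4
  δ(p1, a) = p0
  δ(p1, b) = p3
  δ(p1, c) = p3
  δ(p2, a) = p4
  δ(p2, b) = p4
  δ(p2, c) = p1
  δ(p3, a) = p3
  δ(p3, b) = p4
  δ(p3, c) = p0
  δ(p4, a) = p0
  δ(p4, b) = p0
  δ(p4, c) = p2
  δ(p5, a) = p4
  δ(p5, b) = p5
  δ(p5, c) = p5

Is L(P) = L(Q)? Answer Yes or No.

Exploring the product automaton P × Q from the start pair (0, p2), following both machines on each input symbol, reaches 5 state pairs: (0, p2), (2, p4), (4, p1), (3, p0), (1, p3).
P accepts in {3} and Q accepts in {p0}. In every reachable pair the two components are either both accepting — (3, p0) — or both non-accepting, so no string is accepted by exactly one of the machines: L(P) \ L(Q) and L(Q) \ L(P) are both empty.
Hence every string is accepted by P iff it is accepted by Q, and the two languages coincide.

Yes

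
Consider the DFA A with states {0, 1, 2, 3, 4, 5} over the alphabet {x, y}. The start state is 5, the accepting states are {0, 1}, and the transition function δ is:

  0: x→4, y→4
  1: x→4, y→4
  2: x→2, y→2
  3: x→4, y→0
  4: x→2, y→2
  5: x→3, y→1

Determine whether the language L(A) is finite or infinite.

finite

The useful states (reachable from 5 and able to reach an accepting state) are {0, 1, 3, 5}.
Restricted to these states the transition graph has no cycle, so every accepting path has bounded length and L is finite.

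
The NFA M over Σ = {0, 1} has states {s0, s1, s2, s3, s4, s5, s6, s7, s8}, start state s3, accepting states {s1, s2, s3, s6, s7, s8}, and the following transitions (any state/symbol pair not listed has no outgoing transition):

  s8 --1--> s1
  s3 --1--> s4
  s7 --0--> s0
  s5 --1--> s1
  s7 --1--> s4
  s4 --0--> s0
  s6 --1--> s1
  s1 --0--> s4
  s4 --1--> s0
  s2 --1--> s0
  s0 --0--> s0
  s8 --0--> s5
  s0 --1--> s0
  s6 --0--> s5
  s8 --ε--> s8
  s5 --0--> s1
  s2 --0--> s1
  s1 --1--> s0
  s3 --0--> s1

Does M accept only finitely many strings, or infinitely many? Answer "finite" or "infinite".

finite

The useful states (reachable from s3 and able to reach an accepting state) are {s1, s3}.
Restricted to these states the transition graph has no cycle, so every accepting path has bounded length and L is finite.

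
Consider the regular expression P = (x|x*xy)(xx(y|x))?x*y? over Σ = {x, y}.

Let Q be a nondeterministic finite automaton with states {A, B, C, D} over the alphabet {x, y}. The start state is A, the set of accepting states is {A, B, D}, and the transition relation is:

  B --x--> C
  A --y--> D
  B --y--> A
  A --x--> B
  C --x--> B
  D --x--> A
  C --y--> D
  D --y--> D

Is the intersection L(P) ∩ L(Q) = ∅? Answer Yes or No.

No

The string x is accepted by both P and Q.
Hence L(P) ∩ L(Q) ≠ ∅.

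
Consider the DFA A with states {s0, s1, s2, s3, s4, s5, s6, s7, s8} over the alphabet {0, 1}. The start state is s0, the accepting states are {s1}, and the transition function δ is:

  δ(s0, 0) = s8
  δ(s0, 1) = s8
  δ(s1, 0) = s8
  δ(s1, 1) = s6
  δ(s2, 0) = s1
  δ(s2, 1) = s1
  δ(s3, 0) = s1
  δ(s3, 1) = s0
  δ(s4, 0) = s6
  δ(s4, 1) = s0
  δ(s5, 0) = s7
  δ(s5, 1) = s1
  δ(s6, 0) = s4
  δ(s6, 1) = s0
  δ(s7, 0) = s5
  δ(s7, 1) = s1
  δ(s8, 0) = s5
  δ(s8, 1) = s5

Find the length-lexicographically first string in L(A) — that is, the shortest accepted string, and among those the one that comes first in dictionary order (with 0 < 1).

001

A breadth-first search from s0 reaches an accepting state first via the path s0 → s8 → s5 → s1 on input 001.
No string of length < 3 is accepted (BFS exhausts all shorter strings without reaching an accepting state), and 001 is the lexicographically least accepting string of length 3.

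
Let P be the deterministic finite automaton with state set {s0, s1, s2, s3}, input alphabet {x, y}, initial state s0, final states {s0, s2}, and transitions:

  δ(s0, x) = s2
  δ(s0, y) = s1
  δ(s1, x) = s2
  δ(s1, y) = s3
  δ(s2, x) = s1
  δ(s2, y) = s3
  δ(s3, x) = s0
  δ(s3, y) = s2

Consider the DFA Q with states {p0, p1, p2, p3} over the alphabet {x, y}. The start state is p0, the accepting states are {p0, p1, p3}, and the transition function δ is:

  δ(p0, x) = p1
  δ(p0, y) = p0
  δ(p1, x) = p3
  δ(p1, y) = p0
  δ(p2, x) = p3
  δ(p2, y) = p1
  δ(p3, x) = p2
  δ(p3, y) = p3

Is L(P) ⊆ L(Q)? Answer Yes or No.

The string xxx is in L(P) but not in L(Q).
So L(P) ⊄ L(Q).

No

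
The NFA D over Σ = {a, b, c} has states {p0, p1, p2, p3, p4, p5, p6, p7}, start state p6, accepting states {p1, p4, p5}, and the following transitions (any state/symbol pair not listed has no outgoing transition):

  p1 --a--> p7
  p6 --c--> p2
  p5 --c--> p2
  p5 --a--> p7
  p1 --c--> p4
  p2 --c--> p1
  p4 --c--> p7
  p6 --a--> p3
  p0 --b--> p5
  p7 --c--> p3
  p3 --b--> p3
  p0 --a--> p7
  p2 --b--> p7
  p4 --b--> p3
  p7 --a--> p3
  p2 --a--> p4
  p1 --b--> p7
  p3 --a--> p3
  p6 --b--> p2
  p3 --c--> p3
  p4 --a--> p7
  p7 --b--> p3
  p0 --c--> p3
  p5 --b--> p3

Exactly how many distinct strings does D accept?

6

The useful subgraph on states {p1, p2, p4, p6} is acyclic, so L(D) is finite; the longest accepting path visits 4 useful states, giving maximum string length 3.
Counting accepting paths from p6 by length: 4 of length 2, 2 of length 3. Total 6.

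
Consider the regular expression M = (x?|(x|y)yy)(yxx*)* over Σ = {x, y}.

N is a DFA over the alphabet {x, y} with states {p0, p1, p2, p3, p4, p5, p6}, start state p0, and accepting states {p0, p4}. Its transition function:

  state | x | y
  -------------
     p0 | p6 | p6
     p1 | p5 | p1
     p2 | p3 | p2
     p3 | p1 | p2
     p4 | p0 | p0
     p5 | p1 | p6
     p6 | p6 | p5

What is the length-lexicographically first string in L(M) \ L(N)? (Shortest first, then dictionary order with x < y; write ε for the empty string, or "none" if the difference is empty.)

The string x is accepted by M but not by N.
No shorter string lies in the difference, and x is the lexicographically first length-1 string in L(M) \ L(N).

x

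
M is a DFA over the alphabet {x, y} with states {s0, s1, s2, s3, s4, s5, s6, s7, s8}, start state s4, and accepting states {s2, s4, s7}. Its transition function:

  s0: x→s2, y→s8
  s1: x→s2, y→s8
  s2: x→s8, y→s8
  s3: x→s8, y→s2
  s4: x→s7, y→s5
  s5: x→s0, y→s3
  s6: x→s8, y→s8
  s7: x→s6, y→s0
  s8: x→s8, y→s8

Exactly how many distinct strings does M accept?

The useful subgraph on states {s0, s2, s3, s4, s5, s7} is acyclic, so L(M) is finite; the longest accepting path visits 4 useful states, giving maximum string length 3.
Counting accepting paths from s4 by length: 1 of length 0, 1 of length 1, 3 of length 3. Total 5.

5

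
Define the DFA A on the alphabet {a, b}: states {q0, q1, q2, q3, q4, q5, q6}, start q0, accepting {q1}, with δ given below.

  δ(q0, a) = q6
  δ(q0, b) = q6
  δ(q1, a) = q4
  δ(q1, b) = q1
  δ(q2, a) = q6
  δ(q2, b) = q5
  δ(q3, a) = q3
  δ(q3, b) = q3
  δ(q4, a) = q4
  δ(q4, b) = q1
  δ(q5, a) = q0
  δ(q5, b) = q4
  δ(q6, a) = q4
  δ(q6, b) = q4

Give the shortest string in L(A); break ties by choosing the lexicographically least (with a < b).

aab

A breadth-first search from q0 reaches an accepting state first via the path q0 → q6 → q4 → q1 on input aab.
No string of length < 3 is accepted (BFS exhausts all shorter strings without reaching an accepting state), and aab is the lexicographically least accepting string of length 3.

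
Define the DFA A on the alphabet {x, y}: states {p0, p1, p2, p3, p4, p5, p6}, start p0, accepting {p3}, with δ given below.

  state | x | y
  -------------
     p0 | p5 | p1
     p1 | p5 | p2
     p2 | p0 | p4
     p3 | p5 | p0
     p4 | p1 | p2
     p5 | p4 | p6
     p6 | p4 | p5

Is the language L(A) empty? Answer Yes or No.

The states reachable from the start state are {p0, p1, p2, p4, p5, p6}.
None of the accepting states {p3} is reachable, so no string is accepted and L(A) = ∅.

Yes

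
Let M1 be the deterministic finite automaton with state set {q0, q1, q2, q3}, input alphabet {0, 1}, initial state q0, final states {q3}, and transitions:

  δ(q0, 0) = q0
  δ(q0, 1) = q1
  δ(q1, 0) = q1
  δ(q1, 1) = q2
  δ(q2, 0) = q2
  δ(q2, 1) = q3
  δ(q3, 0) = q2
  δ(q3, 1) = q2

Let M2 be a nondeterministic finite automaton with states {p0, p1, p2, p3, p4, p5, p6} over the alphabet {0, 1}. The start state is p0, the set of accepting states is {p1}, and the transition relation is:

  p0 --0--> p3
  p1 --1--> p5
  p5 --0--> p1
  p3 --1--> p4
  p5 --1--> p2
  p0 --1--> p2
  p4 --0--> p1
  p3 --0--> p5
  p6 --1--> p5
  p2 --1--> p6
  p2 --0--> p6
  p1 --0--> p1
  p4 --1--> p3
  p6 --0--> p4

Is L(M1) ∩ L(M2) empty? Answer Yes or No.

Exploring the product automaton M1 × M2 from the start pair (q0, p0), following both machines on each input symbol, reaches 20 state pairs: (q0, p0), (q0, p3), (q1, p2), (q0, p5), (q1, p4), (q1, p6), (q2, p6), (q0, p1), (q1, p1), (q2, p3), (q2, p5), (q2, p4), (q3, p5), (q1, p5), (q3, p4), (q2, p1), (q3, p2), (q3, p3), (q2, p2), (q3, p6).
M1 accepts in {q3} and M2 accepts in {p1}; no reachable pair has both components accepting, so no string drives both machines to acceptance simultaneously and L(M1) ∩ L(M2) = ∅.
So no string is accepted by both, and the intersection is empty.

Yes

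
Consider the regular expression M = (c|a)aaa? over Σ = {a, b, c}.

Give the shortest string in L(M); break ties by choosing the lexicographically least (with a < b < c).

By inspection of the expression, no string of length less than 3 matches, and aaa is the lexicographically first match of length 3.

aaa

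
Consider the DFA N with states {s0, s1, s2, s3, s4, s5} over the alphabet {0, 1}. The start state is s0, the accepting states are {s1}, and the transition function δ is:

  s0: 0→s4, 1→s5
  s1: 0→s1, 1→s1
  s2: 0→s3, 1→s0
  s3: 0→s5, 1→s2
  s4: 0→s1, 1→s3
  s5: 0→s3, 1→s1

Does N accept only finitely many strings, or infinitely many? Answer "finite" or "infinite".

State s1 is reachable from the start and can reach an accepting state, and it lies on the cycle s1 → s1.
Traversing that cycle any number of times yields accepted strings of unbounded length, so the language is infinite.

infinite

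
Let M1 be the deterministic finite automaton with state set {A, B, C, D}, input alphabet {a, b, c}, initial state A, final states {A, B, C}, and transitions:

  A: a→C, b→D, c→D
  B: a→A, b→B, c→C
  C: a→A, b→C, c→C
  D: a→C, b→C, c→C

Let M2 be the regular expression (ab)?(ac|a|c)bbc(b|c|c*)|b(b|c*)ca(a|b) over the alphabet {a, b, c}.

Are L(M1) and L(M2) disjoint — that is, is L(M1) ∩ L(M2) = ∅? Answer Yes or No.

The string abbc is accepted by both M1 and M2.
Hence L(M1) ∩ L(M2) ≠ ∅.

No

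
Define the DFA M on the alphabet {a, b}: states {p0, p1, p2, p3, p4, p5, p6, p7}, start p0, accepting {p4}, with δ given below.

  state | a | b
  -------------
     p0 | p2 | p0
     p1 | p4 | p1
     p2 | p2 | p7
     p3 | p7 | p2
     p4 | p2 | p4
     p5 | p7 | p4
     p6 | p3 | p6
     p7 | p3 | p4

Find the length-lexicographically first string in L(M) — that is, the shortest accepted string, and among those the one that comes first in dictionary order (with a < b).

abb

A breadth-first search from p0 reaches an accepting state first via the path p0 → p2 → p7 → p4 on input abb.
No string of length < 3 is accepted (BFS exhausts all shorter strings without reaching an accepting state), and abb is the lexicographically least accepting string of length 3.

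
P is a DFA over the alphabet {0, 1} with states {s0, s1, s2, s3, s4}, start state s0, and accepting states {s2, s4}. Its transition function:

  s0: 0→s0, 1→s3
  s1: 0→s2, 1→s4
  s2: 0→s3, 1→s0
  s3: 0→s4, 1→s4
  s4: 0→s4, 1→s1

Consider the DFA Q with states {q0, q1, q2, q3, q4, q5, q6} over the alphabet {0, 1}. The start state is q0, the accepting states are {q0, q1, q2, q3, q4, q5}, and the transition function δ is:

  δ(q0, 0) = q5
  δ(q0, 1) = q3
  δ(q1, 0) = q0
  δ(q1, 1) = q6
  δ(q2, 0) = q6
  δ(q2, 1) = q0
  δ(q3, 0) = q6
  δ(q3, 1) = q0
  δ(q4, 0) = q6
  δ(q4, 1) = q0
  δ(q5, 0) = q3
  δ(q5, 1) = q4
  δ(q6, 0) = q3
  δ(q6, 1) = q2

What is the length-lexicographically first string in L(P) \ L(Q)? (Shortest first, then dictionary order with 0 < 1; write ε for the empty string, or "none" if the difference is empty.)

10

The string 10 is accepted by P but not by Q.
No shorter string lies in the difference, and 10 is the lexicographically first length-2 string in L(P) \ L(Q).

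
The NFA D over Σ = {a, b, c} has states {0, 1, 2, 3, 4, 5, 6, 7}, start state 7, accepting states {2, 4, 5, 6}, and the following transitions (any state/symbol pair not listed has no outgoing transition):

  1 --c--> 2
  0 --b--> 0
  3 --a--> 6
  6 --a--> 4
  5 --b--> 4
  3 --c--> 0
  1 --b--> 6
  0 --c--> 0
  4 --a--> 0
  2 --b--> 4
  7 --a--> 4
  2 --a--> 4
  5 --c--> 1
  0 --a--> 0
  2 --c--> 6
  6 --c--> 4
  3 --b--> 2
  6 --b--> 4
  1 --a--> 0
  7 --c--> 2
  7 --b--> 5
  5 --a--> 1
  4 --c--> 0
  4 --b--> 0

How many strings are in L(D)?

32

The useful subgraph on states {1, 2, 4, 5, 6, 7} is acyclic, so L(D) is finite; the longest accepting path visits 6 useful states, giving maximum string length 5.
Counting accepting paths from 7 by length: 3 of length 1, 4 of length 2, 7 of length 3, 12 of length 4, 6 of length 5. Total 32.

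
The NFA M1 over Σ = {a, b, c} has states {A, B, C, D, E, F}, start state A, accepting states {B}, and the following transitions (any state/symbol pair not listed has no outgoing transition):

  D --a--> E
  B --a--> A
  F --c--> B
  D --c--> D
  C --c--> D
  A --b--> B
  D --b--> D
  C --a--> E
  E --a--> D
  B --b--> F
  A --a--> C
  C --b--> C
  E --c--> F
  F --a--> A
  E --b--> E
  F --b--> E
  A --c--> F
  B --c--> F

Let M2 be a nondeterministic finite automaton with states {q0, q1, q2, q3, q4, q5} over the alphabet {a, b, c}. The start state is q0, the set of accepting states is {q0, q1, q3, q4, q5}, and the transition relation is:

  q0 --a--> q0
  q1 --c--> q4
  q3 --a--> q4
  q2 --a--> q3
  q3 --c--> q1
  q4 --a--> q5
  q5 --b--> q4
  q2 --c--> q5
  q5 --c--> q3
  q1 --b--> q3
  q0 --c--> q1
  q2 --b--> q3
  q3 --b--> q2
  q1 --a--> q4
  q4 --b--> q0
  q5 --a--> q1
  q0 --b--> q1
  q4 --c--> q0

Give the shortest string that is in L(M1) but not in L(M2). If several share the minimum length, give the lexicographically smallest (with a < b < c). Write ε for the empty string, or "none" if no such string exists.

The string bbbccbab is accepted by M1 but not by M2.
No shorter string lies in the difference, and bbbccbab is the lexicographically first length-8 string in L(M1) \ L(M2).

bbbccbab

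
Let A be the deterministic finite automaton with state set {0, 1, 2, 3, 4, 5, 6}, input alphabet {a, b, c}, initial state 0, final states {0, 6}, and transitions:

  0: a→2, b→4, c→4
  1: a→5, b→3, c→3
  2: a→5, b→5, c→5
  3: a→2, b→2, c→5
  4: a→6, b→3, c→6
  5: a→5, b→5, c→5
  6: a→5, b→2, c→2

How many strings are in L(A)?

The useful subgraph on states {0, 4, 6} is acyclic, so L(A) is finite; the longest accepting path visits 3 useful states, giving maximum string length 2.
Counting accepting paths from 0 by length: 1 of length 0, 4 of length 2. Total 5.

5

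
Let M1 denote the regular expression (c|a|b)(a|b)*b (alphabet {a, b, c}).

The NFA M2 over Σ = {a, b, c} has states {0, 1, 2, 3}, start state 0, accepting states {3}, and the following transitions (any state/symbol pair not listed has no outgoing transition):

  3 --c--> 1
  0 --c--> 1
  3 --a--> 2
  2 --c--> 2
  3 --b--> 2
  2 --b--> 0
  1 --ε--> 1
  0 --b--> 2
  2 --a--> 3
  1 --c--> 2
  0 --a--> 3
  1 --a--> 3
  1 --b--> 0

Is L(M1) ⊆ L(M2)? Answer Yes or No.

No

The string ab is in L(M1) but not in L(M2).
So L(M1) ⊄ L(M2).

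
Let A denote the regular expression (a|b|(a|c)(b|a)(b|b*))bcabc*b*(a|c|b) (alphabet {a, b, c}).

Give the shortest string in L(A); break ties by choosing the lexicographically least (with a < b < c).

By inspection of the expression, no string of length less than 6 matches, and abcaba is the lexicographically first match of length 6.

abcaba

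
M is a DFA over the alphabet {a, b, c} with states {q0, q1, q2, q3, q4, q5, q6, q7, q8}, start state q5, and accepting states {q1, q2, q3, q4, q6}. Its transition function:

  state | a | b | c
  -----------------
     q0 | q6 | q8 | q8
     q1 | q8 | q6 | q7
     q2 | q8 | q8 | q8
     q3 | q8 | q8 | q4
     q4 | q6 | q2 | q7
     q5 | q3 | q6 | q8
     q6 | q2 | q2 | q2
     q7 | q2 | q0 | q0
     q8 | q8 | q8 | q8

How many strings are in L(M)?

20

The useful subgraph on states {q0, q2, q3, q4, q5, q6, q7} is acyclic, so L(M) is finite; the longest accepting path visits 7 useful states, giving maximum string length 6.
Counting accepting paths from q5 by length: 2 of length 1, 4 of length 2, 2 of length 3, 4 of length 4, 2 of length 5, 6 of length 6. Total 20.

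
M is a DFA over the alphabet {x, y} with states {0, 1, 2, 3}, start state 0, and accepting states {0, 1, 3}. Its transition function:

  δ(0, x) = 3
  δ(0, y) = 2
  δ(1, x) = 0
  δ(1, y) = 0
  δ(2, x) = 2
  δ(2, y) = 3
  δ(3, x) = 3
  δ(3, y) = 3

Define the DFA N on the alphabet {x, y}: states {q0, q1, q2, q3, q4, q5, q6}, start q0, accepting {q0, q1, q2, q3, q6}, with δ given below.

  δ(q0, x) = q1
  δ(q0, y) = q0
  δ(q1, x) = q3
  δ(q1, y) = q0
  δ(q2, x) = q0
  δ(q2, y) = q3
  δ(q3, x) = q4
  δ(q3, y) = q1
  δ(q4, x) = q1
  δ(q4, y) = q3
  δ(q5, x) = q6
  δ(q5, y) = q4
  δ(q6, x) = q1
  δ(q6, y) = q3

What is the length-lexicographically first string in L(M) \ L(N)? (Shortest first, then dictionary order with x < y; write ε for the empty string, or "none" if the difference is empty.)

xxx

The string xxx is accepted by M but not by N.
No shorter string lies in the difference, and xxx is the lexicographically first length-3 string in L(M) \ L(N).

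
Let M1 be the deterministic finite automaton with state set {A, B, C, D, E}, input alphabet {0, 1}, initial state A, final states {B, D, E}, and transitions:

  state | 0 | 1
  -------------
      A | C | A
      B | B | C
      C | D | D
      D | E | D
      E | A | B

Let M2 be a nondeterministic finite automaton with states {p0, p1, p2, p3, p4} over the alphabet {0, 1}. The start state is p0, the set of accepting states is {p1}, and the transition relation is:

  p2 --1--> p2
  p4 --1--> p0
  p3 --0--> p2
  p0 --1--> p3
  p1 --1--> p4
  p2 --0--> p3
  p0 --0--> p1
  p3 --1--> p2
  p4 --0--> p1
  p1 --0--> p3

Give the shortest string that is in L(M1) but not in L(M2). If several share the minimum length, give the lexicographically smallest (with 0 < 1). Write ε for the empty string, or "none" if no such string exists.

00

The string 00 is accepted by M1 but not by M2.
No shorter string lies in the difference, and 00 is the lexicographically first length-2 string in L(M1) \ L(M2).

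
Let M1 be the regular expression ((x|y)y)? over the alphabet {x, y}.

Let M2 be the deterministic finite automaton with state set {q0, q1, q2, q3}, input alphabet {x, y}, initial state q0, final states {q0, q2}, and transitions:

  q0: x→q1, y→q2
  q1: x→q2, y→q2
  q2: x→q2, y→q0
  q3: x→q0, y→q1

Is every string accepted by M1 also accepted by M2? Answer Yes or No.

Converting the expression M1 to a DFA (subset construction, then merging equivalent states) gives the minimal DFA with states {r0, r1, r2, r3}, start state r0, accepting states {r0, r3} and transitions r0: x→r1, y→r1; r1: x→r2, y→r3; r2: x→r2, y→r2; r3: x→r2, y→r2.
Exploring the product automaton M1 × M2 from the start pair (r0, q0), following both machines on each input symbol, reaches 8 state pairs: (r0, q0), (r1, q1), (r1, q2), (r2, q2), (r3, q2), (r3, q0), (r2, q0), (r2, q1).
M1 accepts in {r0, r3} and M2 accepts in {q0, q2}. The reachable pairs whose M1-component is accepting are (r0, q0), (r3, q2), (r3, q0); in each of them the M2-component is accepting too, so the product for L(M1) \ L(M2) (M1-component accepting, M2-component rejecting) has no reachable accepting pair and the difference is empty.
Hence every string in L(M1) is also in L(M2).

Yes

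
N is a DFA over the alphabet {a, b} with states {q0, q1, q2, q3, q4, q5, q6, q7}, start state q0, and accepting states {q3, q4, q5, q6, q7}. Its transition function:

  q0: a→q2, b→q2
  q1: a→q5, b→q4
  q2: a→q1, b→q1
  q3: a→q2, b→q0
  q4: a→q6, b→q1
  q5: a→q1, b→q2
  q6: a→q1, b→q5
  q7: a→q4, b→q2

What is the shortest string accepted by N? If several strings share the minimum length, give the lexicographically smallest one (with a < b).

A breadth-first search from q0 reaches an accepting state first via the path q0 → q2 → q1 → q5 on input aaa.
No string of length < 3 is accepted (BFS exhausts all shorter strings without reaching an accepting state), and aaa is the lexicographically least accepting string of length 3.

aaa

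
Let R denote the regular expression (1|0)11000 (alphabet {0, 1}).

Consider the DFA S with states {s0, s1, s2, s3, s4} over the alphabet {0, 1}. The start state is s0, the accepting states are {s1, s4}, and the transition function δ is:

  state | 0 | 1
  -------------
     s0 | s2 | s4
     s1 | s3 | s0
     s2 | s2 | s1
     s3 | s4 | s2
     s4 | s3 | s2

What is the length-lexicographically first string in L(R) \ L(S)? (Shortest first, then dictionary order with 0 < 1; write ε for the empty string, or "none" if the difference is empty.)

The string 011000 is accepted by R but not by S.
No shorter string lies in the difference, and 011000 is the lexicographically first length-6 string in L(R) \ L(S).

011000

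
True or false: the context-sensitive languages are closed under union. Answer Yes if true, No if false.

Yes

A linear-bounded automaton can nondeterministically choose to simulate the LBA for L₁ or the LBA for L₂; equivalently, with disjoint nonterminals, S → S₁ | S₂ added to two noncontracting grammars is still noncontracting.
So the context-sensitive languages are closed under union.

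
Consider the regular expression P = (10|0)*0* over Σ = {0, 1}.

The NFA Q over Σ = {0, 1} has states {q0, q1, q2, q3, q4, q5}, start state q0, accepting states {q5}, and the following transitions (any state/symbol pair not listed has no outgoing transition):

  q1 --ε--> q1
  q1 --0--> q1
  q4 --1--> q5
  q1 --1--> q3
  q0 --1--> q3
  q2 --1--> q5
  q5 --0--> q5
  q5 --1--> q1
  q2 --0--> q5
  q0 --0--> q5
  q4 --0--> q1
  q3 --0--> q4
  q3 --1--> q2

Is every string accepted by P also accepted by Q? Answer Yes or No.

The empty string ε is in L(P) but not in L(Q).
So L(P) ⊄ L(Q).

No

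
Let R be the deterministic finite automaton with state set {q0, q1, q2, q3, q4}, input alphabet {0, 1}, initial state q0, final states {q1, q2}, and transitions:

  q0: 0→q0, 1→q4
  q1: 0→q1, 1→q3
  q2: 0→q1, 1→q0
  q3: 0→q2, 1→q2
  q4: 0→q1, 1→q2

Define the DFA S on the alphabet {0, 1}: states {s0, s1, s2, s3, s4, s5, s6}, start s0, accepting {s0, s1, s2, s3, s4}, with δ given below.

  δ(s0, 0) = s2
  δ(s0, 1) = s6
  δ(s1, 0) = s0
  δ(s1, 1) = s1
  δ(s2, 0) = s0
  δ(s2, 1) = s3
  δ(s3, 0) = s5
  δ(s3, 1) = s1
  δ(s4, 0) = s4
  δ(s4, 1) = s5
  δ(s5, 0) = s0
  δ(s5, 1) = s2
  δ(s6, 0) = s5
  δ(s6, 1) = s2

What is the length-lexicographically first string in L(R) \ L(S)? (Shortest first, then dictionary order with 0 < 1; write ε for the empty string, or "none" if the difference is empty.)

The string 10 is accepted by R but not by S.
No shorter string lies in the difference, and 10 is the lexicographically first length-2 string in L(R) \ L(S).

10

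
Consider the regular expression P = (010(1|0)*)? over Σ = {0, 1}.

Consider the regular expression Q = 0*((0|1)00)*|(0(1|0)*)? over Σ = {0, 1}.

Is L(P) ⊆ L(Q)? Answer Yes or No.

Converting the expression P to a DFA (subset construction, then merging equivalent states) gives the minimal DFA with states {p0, p1, p2, p3, p4}, start state p0, accepting states {p0, p4} and transitions p0: 0→p1, 1→p2; p1: 0→p2, 1→p3; p2: 0→p2, 1→p2; p3: 0→p4, 1→p2; p4: 0→p4, 1→p4.
Converting the expression Q to a DFA (subset construction, then merging equivalent states) gives the minimal DFA with states {q0, q1, q2, q3, q4, q5}, start state q0, accepting states {q0, q1, q5} and transitions q0: 0→q1, 1→q2; q1: 0→q1, 1→q1; q2: 0→q3, 1→q4; q3: 0→q5, 1→q4; q4: 0→q4, 1→q4; q5: 0→q2, 1→q2.
Exploring the product automaton P × Q from the start pair (p0, q0), following both machines on each input symbol, reaches 9 state pairs: (p0, q0), (p1, q1), (p2, q2), (p2, q1), (p3, q1), (p2, q3), (p2, q4), (p4, q1), (p2, q5).
P accepts in {p0, p4} and Q accepts in {q0, q1, q5}. The reachable pairs whose P-component is accepting are (p0, q0), (p4, q1); in each of them the Q-component is accepting too, so the product for L(P) \ L(Q) (P-component accepting, Q-component rejecting) has no reachable accepting pair and the difference is empty.
Hence every string in L(P) is also in L(Q).

Yes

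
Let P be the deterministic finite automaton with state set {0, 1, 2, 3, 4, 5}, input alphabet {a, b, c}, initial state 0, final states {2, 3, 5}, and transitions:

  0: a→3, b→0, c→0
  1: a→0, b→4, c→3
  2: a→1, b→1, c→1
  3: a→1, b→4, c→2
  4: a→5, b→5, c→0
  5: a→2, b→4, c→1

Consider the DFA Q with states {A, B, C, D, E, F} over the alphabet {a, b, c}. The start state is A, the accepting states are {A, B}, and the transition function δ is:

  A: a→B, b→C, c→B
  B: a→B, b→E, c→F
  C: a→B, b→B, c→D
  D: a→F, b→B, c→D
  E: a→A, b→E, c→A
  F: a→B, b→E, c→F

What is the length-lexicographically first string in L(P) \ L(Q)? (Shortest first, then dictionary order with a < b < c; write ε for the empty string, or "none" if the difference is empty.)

ac

The string ac is accepted by P but not by Q.
No shorter string lies in the difference, and ac is the lexicographically first length-2 string in L(P) \ L(Q).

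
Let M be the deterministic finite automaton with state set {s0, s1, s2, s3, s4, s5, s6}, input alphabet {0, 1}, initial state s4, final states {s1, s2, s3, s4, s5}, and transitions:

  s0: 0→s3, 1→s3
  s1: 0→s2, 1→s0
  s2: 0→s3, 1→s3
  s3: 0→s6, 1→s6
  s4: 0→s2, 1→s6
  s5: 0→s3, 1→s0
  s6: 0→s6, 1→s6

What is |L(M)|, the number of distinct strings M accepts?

4

The useful subgraph on states {s2, s3, s4} is acyclic, so L(M) is finite; the longest accepting path visits 3 useful states, giving maximum string length 2.
Counting accepting paths from s4 by length: 1 of length 0, 1 of length 1, 2 of length 2. Total 4.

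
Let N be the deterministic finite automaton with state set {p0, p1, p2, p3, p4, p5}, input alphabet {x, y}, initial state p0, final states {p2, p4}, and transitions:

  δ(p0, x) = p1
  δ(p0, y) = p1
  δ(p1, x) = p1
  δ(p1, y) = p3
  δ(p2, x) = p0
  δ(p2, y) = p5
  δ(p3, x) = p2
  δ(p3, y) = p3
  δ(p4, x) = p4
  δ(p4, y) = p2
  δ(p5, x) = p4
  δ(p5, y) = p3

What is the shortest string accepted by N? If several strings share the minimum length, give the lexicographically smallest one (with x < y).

xyx

A breadth-first search from p0 reaches an accepting state first via the path p0 → p1 → p3 → p2 on input xyx.
No string of length < 3 is accepted (BFS exhausts all shorter strings without reaching an accepting state), and xyx is the lexicographically least accepting string of length 3.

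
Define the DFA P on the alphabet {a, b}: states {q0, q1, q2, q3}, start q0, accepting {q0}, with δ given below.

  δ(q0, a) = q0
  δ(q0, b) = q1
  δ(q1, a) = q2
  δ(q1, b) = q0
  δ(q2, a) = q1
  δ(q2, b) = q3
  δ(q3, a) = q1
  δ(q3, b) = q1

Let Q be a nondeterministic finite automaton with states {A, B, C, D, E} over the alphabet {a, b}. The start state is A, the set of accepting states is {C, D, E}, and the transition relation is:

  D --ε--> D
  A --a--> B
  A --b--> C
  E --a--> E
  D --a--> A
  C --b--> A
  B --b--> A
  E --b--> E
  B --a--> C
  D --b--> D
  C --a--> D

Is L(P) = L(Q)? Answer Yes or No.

No

The empty string ε is accepted by P but rejected by Q.
So L(P) ≠ L(Q).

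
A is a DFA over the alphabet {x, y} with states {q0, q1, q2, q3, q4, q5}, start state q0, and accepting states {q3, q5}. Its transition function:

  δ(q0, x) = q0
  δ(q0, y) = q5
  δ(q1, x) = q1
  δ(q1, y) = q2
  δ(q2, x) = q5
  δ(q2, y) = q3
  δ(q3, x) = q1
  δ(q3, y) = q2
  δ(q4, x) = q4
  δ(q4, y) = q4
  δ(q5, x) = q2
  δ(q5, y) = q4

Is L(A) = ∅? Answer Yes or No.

No

The string y is accepted: the run q0 → q5 ends in the accepting state q5.
Since at least one string is accepted, L(A) is not empty.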